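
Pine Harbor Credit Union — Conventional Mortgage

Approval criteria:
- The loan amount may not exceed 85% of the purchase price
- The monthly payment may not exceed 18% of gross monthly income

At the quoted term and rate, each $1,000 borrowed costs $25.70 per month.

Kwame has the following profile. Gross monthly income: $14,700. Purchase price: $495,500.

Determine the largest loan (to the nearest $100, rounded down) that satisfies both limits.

Payment cap: 18% × $14,700 = $2,646/month.
At $25.70 per $1,000, that supports 2,646/25.70 × 1,000 ≈ $102,957 → $102,900.
LTV cap: 85% × $495,500 = $421,175 → $421,100.
Binding constraint: payment-to-income.

$102,900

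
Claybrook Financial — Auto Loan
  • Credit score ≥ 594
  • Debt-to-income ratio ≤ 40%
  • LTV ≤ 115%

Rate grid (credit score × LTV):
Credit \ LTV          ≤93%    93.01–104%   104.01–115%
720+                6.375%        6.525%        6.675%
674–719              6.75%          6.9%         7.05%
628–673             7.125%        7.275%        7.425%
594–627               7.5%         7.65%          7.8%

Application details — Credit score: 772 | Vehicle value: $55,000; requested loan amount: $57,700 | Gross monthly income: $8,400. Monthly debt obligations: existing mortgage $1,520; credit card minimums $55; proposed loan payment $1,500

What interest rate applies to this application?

Credit score 772 ≥ 594; Total monthly debts = (1,520 + 55 + 1,500) = 3,075. Debt-to-income = 3,075/8,400 = 36.6% — meets 40% limit
LTV = 57,700/55,000 = 104.9% ≤ 115%
Row: 772 falls in 720+. Column: 104.9% falls in 104.01–115%. Rate = 6.675%.

6.675%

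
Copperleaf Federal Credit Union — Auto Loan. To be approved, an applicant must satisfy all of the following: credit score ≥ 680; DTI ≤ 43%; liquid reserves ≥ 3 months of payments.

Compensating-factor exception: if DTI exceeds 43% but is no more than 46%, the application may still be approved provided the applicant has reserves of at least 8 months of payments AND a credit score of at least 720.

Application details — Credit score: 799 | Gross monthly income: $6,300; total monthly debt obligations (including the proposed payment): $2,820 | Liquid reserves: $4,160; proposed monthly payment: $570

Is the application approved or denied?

Denied

Credit score 799 ≥ 680 (meets base)
DTI = 2,820/6,300 = 44.8% > 43% — standard DTI limit exceeded.
Reserves: 4,160 ÷ 570 = 7.3 months (meets 3-month minimum)
44.8% falls in the override range (43%–46%), so the compensating-factor test applies.
Reserves 7.3 < 8 months; credit score 799 ≥ 720.
Compensating-factor requirement not fully met.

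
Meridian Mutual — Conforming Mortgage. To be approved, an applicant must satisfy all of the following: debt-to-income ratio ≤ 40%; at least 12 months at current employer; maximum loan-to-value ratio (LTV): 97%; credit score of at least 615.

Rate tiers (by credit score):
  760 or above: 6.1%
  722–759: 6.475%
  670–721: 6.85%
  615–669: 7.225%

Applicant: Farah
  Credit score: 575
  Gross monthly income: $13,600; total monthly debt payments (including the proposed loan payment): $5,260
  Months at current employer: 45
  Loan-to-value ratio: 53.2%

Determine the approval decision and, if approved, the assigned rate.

Credit score 575 < 615 (below minimum)
Employment 45 ≥ 12 months
LTV 53.2% ≤ 97%
Debt-to-income = 5,260/13,600 = 38.7% — meets 40% limit
Not all requirements met → denied.

Denied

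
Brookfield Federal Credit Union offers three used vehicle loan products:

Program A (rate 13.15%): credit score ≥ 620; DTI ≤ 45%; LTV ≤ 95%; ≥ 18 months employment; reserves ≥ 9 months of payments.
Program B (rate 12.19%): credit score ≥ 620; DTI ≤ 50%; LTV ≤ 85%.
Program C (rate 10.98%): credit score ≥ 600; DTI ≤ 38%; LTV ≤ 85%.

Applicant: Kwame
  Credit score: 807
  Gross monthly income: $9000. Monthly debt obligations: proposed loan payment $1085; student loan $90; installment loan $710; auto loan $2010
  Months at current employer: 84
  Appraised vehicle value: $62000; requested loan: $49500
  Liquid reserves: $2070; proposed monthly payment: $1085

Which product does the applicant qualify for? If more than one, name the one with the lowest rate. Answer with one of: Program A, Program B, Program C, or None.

Total debts = (1,085 + 90 + 710 + 2,010) = 3,895; DTI = 3,895/9,000 = 43.3%.
LTV = 49,500/62,000 = 79.8%.
Reserves = 2,070/1,085 = 1.9 months.
Program A: score 807 ≥ 620; DTI 43.3% ≤ 45%; LTV 79.8% ≤ 95%; employment 84 ≥ 18 mo; reserves 1.9 < 9 mo → does not qualify.
Program B: score 807 ≥ 620; DTI 43.3% ≤ 50%; LTV 79.8% ≤ 85% → qualifies.
Program C: score 807 ≥ 600; DTI 43.3% > 38%; LTV 79.8% ≤ 85% → does not qualify.

Program B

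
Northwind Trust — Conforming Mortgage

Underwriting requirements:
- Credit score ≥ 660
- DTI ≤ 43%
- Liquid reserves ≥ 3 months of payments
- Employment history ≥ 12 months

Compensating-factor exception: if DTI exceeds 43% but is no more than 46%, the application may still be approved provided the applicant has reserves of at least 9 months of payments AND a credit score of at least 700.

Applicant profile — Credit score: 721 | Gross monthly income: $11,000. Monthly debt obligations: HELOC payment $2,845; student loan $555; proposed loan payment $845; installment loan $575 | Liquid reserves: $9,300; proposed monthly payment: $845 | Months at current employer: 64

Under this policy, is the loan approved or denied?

Approved

Credit score 721 ≥ 660 (meets base)
Total debts = (2,845 + 555 + 845 + 575) = 4,820. DTI = 4,820/11,000 = 43.8% > 43% — standard DTI limit exceeded.
Reserves: 9,300 ÷ 845 = 11.0 months (meets 3-month minimum)
Employment 64 ≥ 12 months
DTI 43.8% is within the 43%–46% exception band; checking compensating factors.
Reserves 11.0 ≥ 9 months; credit score 721 ≥ 700.
Both compensating conditions met → exception applies.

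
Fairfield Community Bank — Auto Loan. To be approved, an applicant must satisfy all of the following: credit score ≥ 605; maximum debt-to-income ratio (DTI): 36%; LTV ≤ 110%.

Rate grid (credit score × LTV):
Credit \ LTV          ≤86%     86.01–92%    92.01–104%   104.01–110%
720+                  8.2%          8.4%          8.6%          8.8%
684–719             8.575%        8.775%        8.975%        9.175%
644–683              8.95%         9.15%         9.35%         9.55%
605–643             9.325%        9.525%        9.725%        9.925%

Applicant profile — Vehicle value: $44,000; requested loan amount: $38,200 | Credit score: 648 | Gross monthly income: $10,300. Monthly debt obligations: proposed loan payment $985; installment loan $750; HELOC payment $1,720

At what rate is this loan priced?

Credit score 648 ≥ 605; Total monthly debts = (985 + 750 + 1,720) = 3,455. DTI = 3,455/10,300 = 33.5% ≤ 36%
Loan-to-value = 38,200/44,000 = 86.8% — pass (110% max)
Row: 648 falls in 644–683. Column: 86.8% falls in 86.01–92%. Rate = 9.15%.

9.15%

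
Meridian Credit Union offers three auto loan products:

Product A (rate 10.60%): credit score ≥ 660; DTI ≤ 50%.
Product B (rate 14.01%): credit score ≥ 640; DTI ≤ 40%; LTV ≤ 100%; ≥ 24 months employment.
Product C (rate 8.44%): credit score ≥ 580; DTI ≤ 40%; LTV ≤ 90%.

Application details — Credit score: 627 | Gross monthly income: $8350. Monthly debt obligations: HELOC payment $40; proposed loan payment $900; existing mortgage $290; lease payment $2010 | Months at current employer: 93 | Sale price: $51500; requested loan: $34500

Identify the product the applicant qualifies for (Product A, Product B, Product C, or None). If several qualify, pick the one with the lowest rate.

Total debts = (40 + 900 + 290 + 2,010) = 3,240; DTI = 3,240/8,350 = 38.8%.
LTV = 34,500/51,500 = 67%.
Product A: score 627 < 660; DTI 38.8% ≤ 50% → does not qualify.
Product B: score 627 < 640; DTI 38.8% ≤ 40%; LTV 67% ≤ 100%; employment 93 ≥ 24 mo → does not qualify.
Product C: score 627 ≥ 580; DTI 38.8% ≤ 40%; LTV 67% ≤ 90% → qualifies.

Product C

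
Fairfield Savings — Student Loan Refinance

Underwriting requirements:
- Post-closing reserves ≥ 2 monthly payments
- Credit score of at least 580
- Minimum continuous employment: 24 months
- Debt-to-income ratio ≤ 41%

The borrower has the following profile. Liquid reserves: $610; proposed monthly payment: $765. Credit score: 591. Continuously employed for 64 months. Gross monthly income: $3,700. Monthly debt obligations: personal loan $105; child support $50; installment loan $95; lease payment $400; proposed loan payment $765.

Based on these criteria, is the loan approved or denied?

Reserves: 610 ÷ 765 = 0.8 months (below 2-month minimum)
Credit score 591 ≥ 580 (meets)
Employment 64 ≥ 24 months
Total monthly debts = (105 + 50 + 95 + 400 + 765) = 1,415. Debt-to-income = 1,415/3,700 = 38.2% — meets 41% limit
Fails on reserves.

Denied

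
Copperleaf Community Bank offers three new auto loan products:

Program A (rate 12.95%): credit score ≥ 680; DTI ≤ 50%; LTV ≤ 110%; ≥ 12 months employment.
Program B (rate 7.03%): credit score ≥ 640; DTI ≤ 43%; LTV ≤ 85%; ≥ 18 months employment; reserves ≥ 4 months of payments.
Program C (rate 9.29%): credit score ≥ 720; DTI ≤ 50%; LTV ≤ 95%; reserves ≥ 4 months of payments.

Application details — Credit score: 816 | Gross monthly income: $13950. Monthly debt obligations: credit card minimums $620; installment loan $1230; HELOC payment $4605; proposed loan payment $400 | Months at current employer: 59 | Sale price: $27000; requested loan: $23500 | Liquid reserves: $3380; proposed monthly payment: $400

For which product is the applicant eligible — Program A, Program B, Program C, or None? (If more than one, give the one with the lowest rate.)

Total debts = (620 + 1,230 + 4,605 + 400) = 6,855; DTI = 6,855/13,950 = 49.1%.
LTV = 23,500/27,000 = 87%.
Reserves = 3,380/400 = 8.4 months.
Program A: score 816 ≥ 680; DTI 49.1% ≤ 50%; LTV 87% ≤ 110%; employment 59 ≥ 12 mo → qualifies.
Program B: score 816 ≥ 640; DTI 49.1% > 43%; LTV 87% > 85%; employment 59 ≥ 18 mo; reserves 8.4 ≥ 4 mo → does not qualify.
Program C: score 816 ≥ 720; DTI 49.1% ≤ 50%; LTV 87% ≤ 95%; reserves 8.4 ≥ 4 mo → qualifies.
Qualifying: Program A, Program C. Lowest rate is 9.29% → Program C.

Program C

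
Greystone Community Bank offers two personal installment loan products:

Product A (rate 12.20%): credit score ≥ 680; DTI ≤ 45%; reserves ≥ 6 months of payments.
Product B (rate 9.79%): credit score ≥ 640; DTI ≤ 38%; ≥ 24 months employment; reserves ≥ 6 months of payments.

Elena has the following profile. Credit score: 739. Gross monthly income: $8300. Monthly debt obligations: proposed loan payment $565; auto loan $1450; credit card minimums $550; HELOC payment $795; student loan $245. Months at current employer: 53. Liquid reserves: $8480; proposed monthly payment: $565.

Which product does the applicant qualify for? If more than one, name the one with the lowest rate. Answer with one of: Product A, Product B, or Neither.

Total debts = (565 + 1,450 + 550 + 795 + 245) = 3,605; DTI = 3,605/8,300 = 43.4%.
Reserves = 8,480/565 = 15.0 months.
Product A: score 739 ≥ 680; DTI 43.4% ≤ 45%; reserves 15.0 ≥ 6 mo → qualifies.
Product B: score 739 ≥ 640; DTI 43.4% > 38%; employment 53 ≥ 24 mo; reserves 15.0 ≥ 6 mo → does not qualify.

Product A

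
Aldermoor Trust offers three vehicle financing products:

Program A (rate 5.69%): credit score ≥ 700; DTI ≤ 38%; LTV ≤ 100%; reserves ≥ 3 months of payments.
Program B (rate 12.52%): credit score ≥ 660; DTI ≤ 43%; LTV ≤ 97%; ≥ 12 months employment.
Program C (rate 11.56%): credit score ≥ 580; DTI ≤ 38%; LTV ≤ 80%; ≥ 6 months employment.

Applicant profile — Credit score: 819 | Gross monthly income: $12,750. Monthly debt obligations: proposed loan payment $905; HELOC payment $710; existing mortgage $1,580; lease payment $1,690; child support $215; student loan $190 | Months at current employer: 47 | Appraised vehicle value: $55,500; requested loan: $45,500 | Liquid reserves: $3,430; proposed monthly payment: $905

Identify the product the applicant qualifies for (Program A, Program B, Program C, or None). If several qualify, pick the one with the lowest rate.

Total debts = (905 + 710 + 1,580 + 1,690 + 215 + 190) = 5,290; DTI = 5,290/12,750 = 41.5%.
LTV = 45,500/55,500 = 82%.
Reserves = 3,430/905 = 3.8 months.
Program A: score 819 ≥ 700; DTI 41.5% > 38%; LTV 82% ≤ 100%; reserves 3.8 ≥ 3 mo → does not qualify.
Program B: score 819 ≥ 660; DTI 41.5% ≤ 43%; LTV 82% ≤ 97%; employment 47 ≥ 12 mo → qualifies.
Program C: score 819 ≥ 580; DTI 41.5% > 38%; LTV 82% > 80%; employment 47 ≥ 6 mo → does not qualify.

Program B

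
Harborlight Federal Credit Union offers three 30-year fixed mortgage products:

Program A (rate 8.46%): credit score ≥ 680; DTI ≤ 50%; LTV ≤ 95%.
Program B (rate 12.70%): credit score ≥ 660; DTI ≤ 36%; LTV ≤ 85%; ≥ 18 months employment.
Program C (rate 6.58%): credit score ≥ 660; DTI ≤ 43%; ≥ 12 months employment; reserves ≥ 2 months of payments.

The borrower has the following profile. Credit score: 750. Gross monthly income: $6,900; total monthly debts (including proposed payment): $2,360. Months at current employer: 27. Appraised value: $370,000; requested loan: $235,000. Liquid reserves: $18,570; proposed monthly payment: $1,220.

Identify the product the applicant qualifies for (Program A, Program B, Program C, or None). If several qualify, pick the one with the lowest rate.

DTI = 2,360/6,900 = 34.2%.
LTV = 235,000/370,000 = 63.5%.
Reserves = 18,570/1,220 = 15.2 months.
Program A: score 750 ≥ 680; DTI 34.2% ≤ 50%; LTV 63.5% ≤ 95% → qualifies.
Program B: score 750 ≥ 660; DTI 34.2% ≤ 36%; LTV 63.5% ≤ 85%; employment 27 ≥ 18 mo → qualifies.
Program C: score 750 ≥ 660; DTI 34.2% ≤ 43%; employment 27 ≥ 12 mo; reserves 15.2 ≥ 2 mo → qualifies.
Qualifying: Program A, Program B, Program C. Lowest rate is 6.58% → Program C.

Program C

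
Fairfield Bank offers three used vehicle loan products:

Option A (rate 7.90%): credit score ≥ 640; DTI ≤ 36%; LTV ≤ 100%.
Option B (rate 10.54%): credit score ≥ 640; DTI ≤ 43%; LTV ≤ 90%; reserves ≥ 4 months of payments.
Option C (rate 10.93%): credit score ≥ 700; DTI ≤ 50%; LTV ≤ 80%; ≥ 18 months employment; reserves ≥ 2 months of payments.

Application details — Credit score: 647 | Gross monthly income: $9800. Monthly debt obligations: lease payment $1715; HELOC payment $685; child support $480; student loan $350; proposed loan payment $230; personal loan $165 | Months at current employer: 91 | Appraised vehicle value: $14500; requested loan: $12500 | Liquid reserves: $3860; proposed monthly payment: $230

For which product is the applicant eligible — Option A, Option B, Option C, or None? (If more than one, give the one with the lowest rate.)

Total debts = (1,715 + 685 + 480 + 350 + 230 + 165) = 3,625; DTI = 3,625/9,800 = 37%.
LTV = 12,500/14,500 = 86.2%.
Reserves = 3,860/230 = 16.8 months.
Option A: score 647 ≥ 640; DTI 37% > 36%; LTV 86.2% ≤ 100% → does not qualify.
Option B: score 647 ≥ 640; DTI 37% ≤ 43%; LTV 86.2% ≤ 90%; reserves 16.8 ≥ 4 mo → qualifies.
Option C: score 647 < 700; DTI 37% ≤ 50%; LTV 86.2% > 80%; employment 91 ≥ 18 mo; reserves 16.8 ≥ 2 mo → does not qualify.

Option B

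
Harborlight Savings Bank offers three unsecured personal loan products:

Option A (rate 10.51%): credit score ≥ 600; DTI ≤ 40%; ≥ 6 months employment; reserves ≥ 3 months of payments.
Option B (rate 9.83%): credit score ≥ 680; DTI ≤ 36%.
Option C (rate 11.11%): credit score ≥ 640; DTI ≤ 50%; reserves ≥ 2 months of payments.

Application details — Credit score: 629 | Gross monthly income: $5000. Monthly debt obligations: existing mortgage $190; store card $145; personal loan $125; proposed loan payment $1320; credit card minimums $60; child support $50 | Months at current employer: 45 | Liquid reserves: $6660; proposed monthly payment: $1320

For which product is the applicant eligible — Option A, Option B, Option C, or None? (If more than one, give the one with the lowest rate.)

Total debts = (190 + 145 + 125 + 1,320 + 60 + 50) = 1,890; DTI = 1,890/5,000 = 37.8%.
Reserves = 6,660/1,320 = 5.0 months.
Option A: score 629 ≥ 600; DTI 37.8% ≤ 40%; employment 45 ≥ 6 mo; reserves 5.0 ≥ 3 mo → qualifies.
Option B: score 629 < 680; DTI 37.8% > 36% → does not qualify.
Option C: score 629 < 640; DTI 37.8% ≤ 50%; reserves 5.0 ≥ 2 mo → does not qualify.

Option A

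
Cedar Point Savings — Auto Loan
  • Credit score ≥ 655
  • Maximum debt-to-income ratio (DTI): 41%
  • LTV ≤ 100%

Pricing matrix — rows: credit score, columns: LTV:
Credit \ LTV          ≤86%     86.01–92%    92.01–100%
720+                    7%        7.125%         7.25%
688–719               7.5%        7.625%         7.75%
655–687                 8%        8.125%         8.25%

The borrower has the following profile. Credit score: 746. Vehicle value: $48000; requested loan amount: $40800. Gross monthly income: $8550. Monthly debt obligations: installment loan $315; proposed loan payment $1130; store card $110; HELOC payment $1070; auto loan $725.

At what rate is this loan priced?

7%

Credit score 746 ≥ 655; Total monthly debts = (315 + 1,130 + 110 + 1,070 + 725) = 3,350. DTI: 3,350 ÷ 8,550 = 39.2%, within the 41% cap
Loan-to-value = 40,800/48,000 = 85% — pass (100% max)
Score 746 is in the 720+ band; LTV 85% is in the ≤86% band → 7%.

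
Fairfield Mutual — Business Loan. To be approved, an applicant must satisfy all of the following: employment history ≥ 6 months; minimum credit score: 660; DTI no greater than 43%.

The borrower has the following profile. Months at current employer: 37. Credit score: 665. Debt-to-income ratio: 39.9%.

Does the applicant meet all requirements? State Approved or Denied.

Approved

Employment 37 ≥ 6 months
Credit score 665 ≥ 660 (meets)
DTI 39.9% is within the 43% limit
All criteria satisfied.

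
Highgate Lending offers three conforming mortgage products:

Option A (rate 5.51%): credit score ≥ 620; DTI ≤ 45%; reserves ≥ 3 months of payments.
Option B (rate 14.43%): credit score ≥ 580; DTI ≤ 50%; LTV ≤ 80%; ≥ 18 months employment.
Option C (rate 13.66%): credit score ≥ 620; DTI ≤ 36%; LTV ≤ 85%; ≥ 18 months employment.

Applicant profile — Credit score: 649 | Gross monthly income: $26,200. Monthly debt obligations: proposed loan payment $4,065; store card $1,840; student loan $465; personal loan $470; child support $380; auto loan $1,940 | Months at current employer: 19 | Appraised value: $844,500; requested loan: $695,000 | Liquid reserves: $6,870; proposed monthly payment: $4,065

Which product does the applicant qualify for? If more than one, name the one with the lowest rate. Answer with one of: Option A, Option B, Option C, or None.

Option C

Total debts = (4,065 + 1,840 + 465 + 470 + 380 + 1,940) = 9,160; DTI = 9,160/26,200 = 35%.
LTV = 695,000/844,500 = 82.3%.
Reserves = 6,870/4,065 = 1.7 months.
Option A: score 649 ≥ 620; DTI 35% ≤ 45%; reserves 1.7 < 3 mo → does not qualify.
Option B: score 649 ≥ 580; DTI 35% ≤ 50%; LTV 82.3% > 80%; employment 19 ≥ 18 mo → does not qualify.
Option C: score 649 ≥ 620; DTI 35% ≤ 36%; LTV 82.3% ≤ 85%; employment 19 ≥ 18 mo → qualifies.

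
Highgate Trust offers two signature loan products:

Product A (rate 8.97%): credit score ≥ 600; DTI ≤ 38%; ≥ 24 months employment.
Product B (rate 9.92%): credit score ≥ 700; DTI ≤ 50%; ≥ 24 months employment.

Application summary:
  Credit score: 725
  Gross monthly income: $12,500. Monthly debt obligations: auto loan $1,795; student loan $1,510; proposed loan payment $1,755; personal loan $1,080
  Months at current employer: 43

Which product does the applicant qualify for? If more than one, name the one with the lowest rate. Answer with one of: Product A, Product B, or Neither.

Product B

Total debts = (1,795 + 1,510 + 1,755 + 1,080) = 6,140; DTI = 6,140/12,500 = 49.1%.
Product A: score 725 ≥ 600; DTI 49.1% > 38%; employment 43 ≥ 24 mo → does not qualify.
Product B: score 725 ≥ 700; DTI 49.1% ≤ 50%; employment 43 ≥ 24 mo → qualifies.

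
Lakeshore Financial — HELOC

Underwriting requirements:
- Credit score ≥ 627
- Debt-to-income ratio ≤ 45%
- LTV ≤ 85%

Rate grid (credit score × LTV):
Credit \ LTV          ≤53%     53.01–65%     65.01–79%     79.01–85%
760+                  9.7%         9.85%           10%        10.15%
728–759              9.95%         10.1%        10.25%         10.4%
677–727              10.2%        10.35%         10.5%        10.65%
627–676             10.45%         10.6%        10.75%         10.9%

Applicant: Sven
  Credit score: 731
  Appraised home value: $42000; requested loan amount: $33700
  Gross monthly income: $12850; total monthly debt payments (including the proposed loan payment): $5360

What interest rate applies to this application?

Credit score 731 ≥ 627; DTI: 5,360 ÷ 12,850 = 41.7%, within the 45% cap
Loan-to-value = 33,700/42,000 = 80.2% — pass (85% max)
Score 731 is in the 728–759 band; LTV 80.2% is in the 79.01–85% band → 10.4%.

10.4%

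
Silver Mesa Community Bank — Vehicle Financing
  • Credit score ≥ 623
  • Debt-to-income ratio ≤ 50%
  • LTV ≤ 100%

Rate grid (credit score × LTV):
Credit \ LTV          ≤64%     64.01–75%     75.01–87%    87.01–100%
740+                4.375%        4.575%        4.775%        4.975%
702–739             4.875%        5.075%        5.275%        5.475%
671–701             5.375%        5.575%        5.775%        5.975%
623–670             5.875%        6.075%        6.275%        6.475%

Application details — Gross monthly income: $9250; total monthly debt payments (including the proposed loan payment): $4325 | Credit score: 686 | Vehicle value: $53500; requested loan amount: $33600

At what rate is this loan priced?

Credit score 686 ≥ 623; Debt-to-income = 4,325/9,250 = 46.8% — meets 50% limit
Loan-to-value = 33,600/53,500 = 62.8% — pass (100% max)
Score 686 is in the 671–701 band; LTV 62.8% is in the ≤64% band → 5.375%.

5.375%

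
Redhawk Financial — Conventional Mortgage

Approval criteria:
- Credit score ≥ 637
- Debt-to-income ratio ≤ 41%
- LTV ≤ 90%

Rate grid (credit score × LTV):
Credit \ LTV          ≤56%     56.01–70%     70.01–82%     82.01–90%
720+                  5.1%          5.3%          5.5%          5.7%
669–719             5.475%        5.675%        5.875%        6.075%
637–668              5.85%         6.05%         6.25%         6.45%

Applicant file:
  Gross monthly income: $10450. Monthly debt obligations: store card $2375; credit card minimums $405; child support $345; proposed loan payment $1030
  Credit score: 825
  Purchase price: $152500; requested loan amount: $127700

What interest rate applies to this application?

Credit score 825 ≥ 637; Total monthly debts = (2,375 + 405 + 345 + 1,030) = 4,155. Debt-to-income = 4,155/10,450 = 39.8% — meets 41% limit
LTV: 127,700 ÷ 152,500 = 83.7%, within 90% cap
Credit 825 → row 720+; LTV 83.7% → column 82.01–90%. Grid cell → 5.7%.

5.7%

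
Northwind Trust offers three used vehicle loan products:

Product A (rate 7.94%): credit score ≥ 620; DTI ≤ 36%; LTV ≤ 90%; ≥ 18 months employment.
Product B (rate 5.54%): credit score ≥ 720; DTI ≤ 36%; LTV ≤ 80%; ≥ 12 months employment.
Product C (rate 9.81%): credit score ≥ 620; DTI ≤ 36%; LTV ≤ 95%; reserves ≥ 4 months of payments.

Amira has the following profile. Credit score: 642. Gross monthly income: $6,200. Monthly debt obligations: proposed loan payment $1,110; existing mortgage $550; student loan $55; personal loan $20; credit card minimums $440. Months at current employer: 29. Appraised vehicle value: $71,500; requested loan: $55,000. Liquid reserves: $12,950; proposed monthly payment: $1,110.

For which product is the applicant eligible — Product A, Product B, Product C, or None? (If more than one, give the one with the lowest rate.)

Product A

Total debts = (1,110 + 550 + 55 + 20 + 440) = 2,175; DTI = 2,175/6,200 = 35.1%.
LTV = 55,000/71,500 = 76.9%.
Reserves = 12,950/1,110 = 11.7 months.
Product A: score 642 ≥ 620; DTI 35.1% ≤ 36%; LTV 76.9% ≤ 90%; employment 29 ≥ 18 mo → qualifies.
Product B: score 642 < 720; DTI 35.1% ≤ 36%; LTV 76.9% ≤ 80%; employment 29 ≥ 12 mo → does not qualify.
Product C: score 642 ≥ 620; DTI 35.1% ≤ 36%; LTV 76.9% ≤ 95%; reserves 11.7 ≥ 4 mo → qualifies.
Qualifying: Product A, Product C. Lowest rate is 7.94% → Product A.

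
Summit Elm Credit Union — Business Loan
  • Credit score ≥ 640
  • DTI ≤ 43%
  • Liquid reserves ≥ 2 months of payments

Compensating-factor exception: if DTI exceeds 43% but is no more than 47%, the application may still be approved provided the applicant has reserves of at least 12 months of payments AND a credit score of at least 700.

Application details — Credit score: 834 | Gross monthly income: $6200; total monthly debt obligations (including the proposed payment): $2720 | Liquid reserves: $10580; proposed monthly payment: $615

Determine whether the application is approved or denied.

Credit score 834 ≥ 640 (meets base)
DTI = 2,720/6,200 = 43.9% > 43% — standard DTI limit exceeded.
Reserves = 10,580/615 = 17.2 months ≥ 2
DTI 43.9% is within the 43%–47% exception band; checking compensating factors.
Override check — reserves: 17.2 mo (ok); score: 834 (ok).
Both compensating conditions met → exception applies.

Approved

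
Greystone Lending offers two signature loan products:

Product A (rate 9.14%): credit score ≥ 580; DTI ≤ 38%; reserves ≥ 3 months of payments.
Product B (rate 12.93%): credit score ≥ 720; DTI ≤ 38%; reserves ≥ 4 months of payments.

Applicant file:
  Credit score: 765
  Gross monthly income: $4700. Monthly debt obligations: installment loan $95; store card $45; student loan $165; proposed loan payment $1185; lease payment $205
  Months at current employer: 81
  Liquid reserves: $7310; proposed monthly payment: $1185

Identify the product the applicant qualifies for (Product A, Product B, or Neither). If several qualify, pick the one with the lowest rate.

Total debts = (95 + 45 + 165 + 1,185 + 205) = 1,695; DTI = 1,695/4,700 = 36.1%.
Reserves = 7,310/1,185 = 6.2 months.
Product A: score 765 ≥ 580; DTI 36.1% ≤ 38%; reserves 6.2 ≥ 3 mo → qualifies.
Product B: score 765 ≥ 720; DTI 36.1% ≤ 38%; reserves 6.2 ≥ 4 mo → qualifies.
Qualifying: Product A, Product B. Lowest rate is 9.14% → Product A.

Product A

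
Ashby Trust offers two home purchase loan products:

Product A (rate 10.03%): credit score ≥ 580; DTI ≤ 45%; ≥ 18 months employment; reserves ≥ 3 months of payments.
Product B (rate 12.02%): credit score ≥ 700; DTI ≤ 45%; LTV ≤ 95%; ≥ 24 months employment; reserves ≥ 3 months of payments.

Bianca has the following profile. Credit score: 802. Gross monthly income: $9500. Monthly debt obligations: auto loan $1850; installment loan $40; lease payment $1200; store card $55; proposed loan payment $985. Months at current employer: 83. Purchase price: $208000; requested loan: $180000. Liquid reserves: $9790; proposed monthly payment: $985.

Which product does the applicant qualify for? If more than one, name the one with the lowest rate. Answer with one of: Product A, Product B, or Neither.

Total debts = (1,850 + 40 + 1,200 + 55 + 985) = 4,130; DTI = 4,130/9,500 = 43.5%.
LTV = 180,000/208,000 = 86.5%.
Reserves = 9,790/985 = 9.9 months.
Product A: score 802 ≥ 580; DTI 43.5% ≤ 45%; employment 83 ≥ 18 mo; reserves 9.9 ≥ 3 mo → qualifies.
Product B: score 802 ≥ 700; DTI 43.5% ≤ 45%; LTV 86.5% ≤ 95%; employment 83 ≥ 24 mo; reserves 9.9 ≥ 3 mo → qualifies.
Qualifying: Product A, Product B. Lowest rate is 10.03% → Product A.

Product A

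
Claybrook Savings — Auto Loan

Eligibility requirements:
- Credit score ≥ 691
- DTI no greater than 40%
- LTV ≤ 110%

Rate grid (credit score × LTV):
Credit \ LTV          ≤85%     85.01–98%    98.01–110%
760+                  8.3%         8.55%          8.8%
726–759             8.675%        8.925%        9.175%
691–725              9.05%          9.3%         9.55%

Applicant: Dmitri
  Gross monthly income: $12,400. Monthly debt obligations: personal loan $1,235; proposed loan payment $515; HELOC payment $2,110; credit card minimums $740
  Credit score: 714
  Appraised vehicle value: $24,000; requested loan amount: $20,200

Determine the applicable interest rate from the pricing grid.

9.05%

Credit score 714 ≥ 691; Total monthly debts = (1,235 + 515 + 2,110 + 740) = 4,600. DTI: 4,600 ÷ 12,400 = 37.1%, within the 40% cap
Loan-to-value = 20,200/24,000 = 84.2% — pass (110% max)
Credit 714 → row 691–725; LTV 84.2% → column ≤85%. Grid cell → 9.05%.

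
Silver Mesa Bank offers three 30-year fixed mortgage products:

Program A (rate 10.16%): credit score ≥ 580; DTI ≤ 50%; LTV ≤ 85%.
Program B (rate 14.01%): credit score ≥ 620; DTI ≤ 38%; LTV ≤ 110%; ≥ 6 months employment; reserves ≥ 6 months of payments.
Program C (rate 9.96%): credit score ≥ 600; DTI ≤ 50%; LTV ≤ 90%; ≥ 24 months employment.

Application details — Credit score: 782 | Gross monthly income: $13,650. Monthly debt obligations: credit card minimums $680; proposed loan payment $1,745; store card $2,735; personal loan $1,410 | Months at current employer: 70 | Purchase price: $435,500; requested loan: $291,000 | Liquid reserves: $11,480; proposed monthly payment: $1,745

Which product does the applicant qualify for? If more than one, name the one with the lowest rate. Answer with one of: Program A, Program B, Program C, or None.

Total debts = (680 + 1,745 + 2,735 + 1,410) = 6,570; DTI = 6,570/13,650 = 48.1%.
LTV = 291,000/435,500 = 66.8%.
Reserves = 11,480/1,745 = 6.6 months.
Program A: score 782 ≥ 580; DTI 48.1% ≤ 50%; LTV 66.8% ≤ 85% → qualifies.
Program B: score 782 ≥ 620; DTI 48.1% > 38%; LTV 66.8% ≤ 110%; employment 70 ≥ 6 mo; reserves 6.6 ≥ 6 mo → does not qualify.
Program C: score 782 ≥ 600; DTI 48.1% ≤ 50%; LTV 66.8% ≤ 90%; employment 70 ≥ 24 mo → qualifies.
Qualifying: Program A, Program C. Lowest rate is 9.96% → Program C.

Program C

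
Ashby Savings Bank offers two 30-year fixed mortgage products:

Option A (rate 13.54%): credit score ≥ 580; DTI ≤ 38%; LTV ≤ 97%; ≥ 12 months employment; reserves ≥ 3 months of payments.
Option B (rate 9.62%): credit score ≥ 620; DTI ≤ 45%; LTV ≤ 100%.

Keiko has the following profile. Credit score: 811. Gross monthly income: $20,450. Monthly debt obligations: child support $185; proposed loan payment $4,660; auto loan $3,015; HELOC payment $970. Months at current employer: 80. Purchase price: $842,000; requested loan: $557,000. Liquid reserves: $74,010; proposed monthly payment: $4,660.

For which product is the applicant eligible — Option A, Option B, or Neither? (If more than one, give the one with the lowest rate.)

Option B

Total debts = (185 + 4,660 + 3,015 + 970) = 8,830; DTI = 8,830/20,450 = 43.2%.
LTV = 557,000/842,000 = 66.2%.
Reserves = 74,010/4,660 = 15.9 months.
Option A: score 811 ≥ 580; DTI 43.2% > 38%; LTV 66.2% ≤ 97%; employment 80 ≥ 12 mo; reserves 15.9 ≥ 3 mo → does not qualify.
Option B: score 811 ≥ 620; DTI 43.2% ≤ 45%; LTV 66.2% ≤ 100% → qualifies.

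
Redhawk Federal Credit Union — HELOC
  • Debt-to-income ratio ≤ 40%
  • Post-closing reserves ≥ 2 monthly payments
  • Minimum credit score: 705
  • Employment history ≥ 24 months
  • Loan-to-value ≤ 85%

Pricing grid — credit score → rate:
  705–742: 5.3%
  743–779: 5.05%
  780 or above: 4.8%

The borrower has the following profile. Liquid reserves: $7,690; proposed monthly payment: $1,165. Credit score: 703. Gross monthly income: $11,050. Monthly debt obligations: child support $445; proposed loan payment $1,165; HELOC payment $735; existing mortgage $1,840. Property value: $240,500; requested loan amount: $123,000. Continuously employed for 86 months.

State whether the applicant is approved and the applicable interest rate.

Denied

Credit score 703 < 705 (below minimum)
Employment 86 ≥ 24 months
LTV: 123,000 ÷ 240,500 = 51.1%, within 85% cap
Liquid reserves cover 7,690/1,165 = 6.6 months — ≥ 2 required
Total monthly debts = (445 + 1,165 + 735 + 1,840) = 4,185. Debt-to-income = 4,185/11,050 = 37.9% — meets 40% limit
Not all requirements met → denied.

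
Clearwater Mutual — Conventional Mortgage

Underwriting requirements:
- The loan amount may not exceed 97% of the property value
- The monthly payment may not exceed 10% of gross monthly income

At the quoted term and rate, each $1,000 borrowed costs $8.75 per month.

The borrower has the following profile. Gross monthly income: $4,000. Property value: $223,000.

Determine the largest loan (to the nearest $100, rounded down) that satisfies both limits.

Payment cap: 10% × $4,000 = $400/month.
At $8.75 per $1,000, that supports 400/8.75 × 1,000 ≈ $45,714 → $45,700.
LTV cap: 97% × $223,000 = $216,310 → $216,300.
Binding constraint: payment-to-income.

$45,700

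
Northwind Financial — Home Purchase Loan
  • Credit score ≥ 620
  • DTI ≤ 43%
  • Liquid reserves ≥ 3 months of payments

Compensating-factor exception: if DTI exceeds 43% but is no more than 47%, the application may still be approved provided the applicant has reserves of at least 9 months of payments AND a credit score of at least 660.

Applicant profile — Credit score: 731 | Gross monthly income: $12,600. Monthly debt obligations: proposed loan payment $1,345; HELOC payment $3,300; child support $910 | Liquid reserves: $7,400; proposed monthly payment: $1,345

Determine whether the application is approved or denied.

Denied

Credit score 731 ≥ 620 (meets base)
Total debts = (1,345 + 3,300 + 910) = 5,555. DTI: 5,555 ÷ 12,600 = 44.1%, over the 43% base limit.
Reserves = 7,400/1,345 = 5.5 months ≥ 3
DTI 44.1% is within the 43%–47% exception band; checking compensating factors.
Reserves 5.5 < 9 months; credit score 731 ≥ 660.
Override conditions not both satisfied; exception does not apply.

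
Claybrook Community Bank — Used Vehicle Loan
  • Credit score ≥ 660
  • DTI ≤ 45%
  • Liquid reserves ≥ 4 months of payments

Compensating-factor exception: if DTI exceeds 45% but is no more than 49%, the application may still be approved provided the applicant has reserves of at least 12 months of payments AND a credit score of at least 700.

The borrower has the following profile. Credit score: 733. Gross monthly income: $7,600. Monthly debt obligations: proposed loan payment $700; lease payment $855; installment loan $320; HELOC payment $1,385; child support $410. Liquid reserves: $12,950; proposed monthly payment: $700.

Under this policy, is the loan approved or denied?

Credit score 733 ≥ 660 (meets base)
Total debts = (700 + 855 + 320 + 1,385 + 410) = 3,670. DTI = 3,670/7,600 = 48.3% > 45% — standard DTI limit exceeded.
Reserves = 12,950/700 = 18.5 months ≥ 4
48.3% falls in the override range (45%–49%), so the compensating-factor test applies.
Reserves 18.5 ≥ 12 months; credit score 733 ≥ 700.
Both compensating conditions met → exception applies.

Approved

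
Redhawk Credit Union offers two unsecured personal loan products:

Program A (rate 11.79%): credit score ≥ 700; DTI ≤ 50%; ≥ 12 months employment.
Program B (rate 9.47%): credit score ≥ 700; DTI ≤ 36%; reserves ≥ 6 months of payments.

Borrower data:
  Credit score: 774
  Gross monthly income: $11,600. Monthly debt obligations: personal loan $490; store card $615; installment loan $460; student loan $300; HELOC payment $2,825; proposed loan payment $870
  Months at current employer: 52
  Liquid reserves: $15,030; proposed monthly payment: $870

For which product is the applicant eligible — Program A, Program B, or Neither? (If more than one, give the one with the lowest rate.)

Total debts = (490 + 615 + 460 + 300 + 2,825 + 870) = 5,560; DTI = 5,560/11,600 = 47.9%.
Reserves = 15,030/870 = 17.3 months.
Program A: score 774 ≥ 700; DTI 47.9% ≤ 50%; employment 52 ≥ 12 mo → qualifies.
Program B: score 774 ≥ 700; DTI 47.9% > 36%; reserves 17.3 ≥ 6 mo → does not qualify.

Program A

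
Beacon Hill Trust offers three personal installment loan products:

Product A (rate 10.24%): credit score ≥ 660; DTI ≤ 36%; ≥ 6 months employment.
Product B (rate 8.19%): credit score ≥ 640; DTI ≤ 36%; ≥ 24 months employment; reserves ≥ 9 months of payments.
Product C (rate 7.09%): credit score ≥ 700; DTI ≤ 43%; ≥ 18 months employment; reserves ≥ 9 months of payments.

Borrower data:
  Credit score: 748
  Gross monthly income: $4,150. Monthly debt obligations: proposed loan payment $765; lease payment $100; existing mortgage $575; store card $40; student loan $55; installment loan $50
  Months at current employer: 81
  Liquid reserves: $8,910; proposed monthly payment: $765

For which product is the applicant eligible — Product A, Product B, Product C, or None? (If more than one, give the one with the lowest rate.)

Total debts = (765 + 100 + 575 + 40 + 55 + 50) = 1,585; DTI = 1,585/4,150 = 38.2%.
Reserves = 8,910/765 = 11.6 months.
Product A: score 748 ≥ 660; DTI 38.2% > 36%; employment 81 ≥ 6 mo → does not qualify.
Product B: score 748 ≥ 640; DTI 38.2% > 36%; employment 81 ≥ 24 mo; reserves 11.6 ≥ 9 mo → does not qualify.
Product C: score 748 ≥ 700; DTI 38.2% ≤ 43%; employment 81 ≥ 18 mo; reserves 11.6 ≥ 9 mo → qualifies.

Product C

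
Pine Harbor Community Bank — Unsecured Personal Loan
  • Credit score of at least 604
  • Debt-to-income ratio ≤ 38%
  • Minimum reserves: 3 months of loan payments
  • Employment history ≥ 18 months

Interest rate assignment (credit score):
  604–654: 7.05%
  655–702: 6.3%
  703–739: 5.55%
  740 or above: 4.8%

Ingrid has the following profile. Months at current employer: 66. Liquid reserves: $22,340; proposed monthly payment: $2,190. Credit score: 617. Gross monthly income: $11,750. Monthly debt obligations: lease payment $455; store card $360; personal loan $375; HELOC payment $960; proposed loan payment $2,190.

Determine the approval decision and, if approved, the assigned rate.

Credit score 617 ≥ 604 (meets minimum)
Total monthly debts = (455 + 360 + 375 + 960 + 2,190) = 4,340. DTI = 4,340/11,750 = 36.9% ≤ 38%
Employment 66 ≥ 18 months
Reserves = 22,340/2,190 = 10.2 months ≥ 3
All requirements met. Score 617 falls in the 604–654 tier → 7.05%.

Approved at 7.05%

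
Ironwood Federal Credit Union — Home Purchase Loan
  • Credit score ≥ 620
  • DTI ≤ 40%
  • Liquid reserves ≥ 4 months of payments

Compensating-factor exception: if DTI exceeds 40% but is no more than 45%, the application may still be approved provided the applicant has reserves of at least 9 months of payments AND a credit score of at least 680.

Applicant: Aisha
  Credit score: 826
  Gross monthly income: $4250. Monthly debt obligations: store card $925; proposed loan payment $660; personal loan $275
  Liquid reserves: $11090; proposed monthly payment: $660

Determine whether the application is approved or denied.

Approved

Credit score 826 ≥ 620 (meets base)
Total debts = (925 + 660 + 275) = 1,860. DTI = 1,860/4,250 = 43.8% > 40% — standard DTI limit exceeded.
Liquid reserves cover 11,090/660 = 16.8 months — ≥ 4 required
DTI 43.8% is within the 40%–45% exception band; checking compensating factors.
Reserves 16.8 ≥ 9 months; credit score 826 ≥ 680.
Both compensating conditions met → exception applies.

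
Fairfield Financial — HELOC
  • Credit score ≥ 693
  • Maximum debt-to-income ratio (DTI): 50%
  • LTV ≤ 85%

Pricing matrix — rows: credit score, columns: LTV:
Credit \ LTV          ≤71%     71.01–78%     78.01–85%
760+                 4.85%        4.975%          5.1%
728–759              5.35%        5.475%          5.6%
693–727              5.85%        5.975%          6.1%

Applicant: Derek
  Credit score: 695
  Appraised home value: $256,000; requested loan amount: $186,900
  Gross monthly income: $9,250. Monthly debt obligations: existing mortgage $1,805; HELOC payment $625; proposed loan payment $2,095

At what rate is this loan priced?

Credit score 695 ≥ 693; Total monthly debts = (1,805 + 625 + 2,095) = 4,525. DTI = 4,525/9,250 = 48.9% ≤ 50%
Loan-to-value = 186,900/256,000 = 73% — pass (85% max)
Row: 695 falls in 693–727. Column: 73% falls in 71.01–78%. Rate = 5.975%.

5.975%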